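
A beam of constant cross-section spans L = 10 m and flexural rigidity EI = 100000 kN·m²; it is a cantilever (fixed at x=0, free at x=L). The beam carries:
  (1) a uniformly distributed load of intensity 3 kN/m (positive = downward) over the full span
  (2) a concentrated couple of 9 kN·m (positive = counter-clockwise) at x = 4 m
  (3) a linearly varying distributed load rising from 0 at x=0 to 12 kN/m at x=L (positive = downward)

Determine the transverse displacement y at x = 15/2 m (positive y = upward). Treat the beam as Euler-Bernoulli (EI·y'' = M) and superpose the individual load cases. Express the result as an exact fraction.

Load 1 — uniform load w=3 kN/m over full span:
  y_1 = -wx²(x²-4Lx+6L²)/(24EI) = -3·(15/2)²·((15/2)²-4·10·(15/2)+6·10²)/(24·100000) = -513/20480 m
Load 2 — applied couple M₀=9 kN·m at a=4 m (b=L-a=6):
  y_2 = M₀a(2x-a)/(2EI)  [x>a] = 9·4·(2·(15/2)-4)/(2·100000) = 99/50000 m
Load 3 — triangular load w₀=12 kN/m (0→w₀ over full span):
  y_3 = (w₀Lx³/12-w₀L²x²/6-w₀x⁵/(120L))/EI = (12·10·(15/2)³/12-12·10²·(15/2)²/6-12·(15/2)⁵/(120·10))/100000 = -7443/102400 m
Superposition: y = Σ y_i = -153207/1600000 m ≈ -0.095754 m

y(15/2) = -153207/1600000 m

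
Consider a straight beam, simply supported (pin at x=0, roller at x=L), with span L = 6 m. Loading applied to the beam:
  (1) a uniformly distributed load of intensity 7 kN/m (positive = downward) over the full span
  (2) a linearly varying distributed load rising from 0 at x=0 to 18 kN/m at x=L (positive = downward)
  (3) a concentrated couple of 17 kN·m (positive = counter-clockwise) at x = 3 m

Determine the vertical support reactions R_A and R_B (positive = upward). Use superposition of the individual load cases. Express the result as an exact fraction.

Load 1 — uniform load w=7 kN/m over full span:
  R_A = wL/2 = 7·6/2 = 21 kN
  R_B = wL/2 = 7·6/2 = 21 kN
Load 2 — triangular load w₀=18 kN/m (0→w₀ over full span):
  R_A = w₀L/6 = 18·6/6 = 18 kN
  R_B = w₀L/3 = 18·6/3 = 36 kN
Load 3 — applied couple M₀=17 kN·m at a=3 m (b=L-a=3):
  R_A = M₀/L = 17/6 kN
  R_B = -M₀/L = -17/6 kN
Superposition: R_A = 251/6 kN, R_B = 325/6 kN

R_A = 251/6 kN, R_B = 325/6 kN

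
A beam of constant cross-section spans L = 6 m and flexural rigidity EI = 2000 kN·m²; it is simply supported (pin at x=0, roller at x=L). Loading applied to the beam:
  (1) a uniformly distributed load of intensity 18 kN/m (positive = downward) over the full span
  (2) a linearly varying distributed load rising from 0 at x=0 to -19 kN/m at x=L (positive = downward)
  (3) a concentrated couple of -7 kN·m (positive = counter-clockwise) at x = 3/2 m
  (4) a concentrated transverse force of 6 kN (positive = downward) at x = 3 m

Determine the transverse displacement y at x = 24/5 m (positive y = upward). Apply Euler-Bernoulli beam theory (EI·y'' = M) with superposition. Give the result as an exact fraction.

Load 1 — uniform load w=18 kN/m over full span:
  y_1 = -wx(L³-2Lx²+x³)/(24EI) = -18·(24/5)·(6³-2·6·(24/5)²+(24/5)³)/(24·2000) = -7047/78125 m
Load 2 — triangular load w₀=-19 kN/m (0→w₀ over full span):
  y_2 = -w₀x(7L⁴-10L²x²+3x⁴)/(360LEI) = -(-19)·(24/5)·(7·6⁴-10·6²·(24/5)²+3·(24/5)⁴)/(360·6·2000) = 195453/3906250 m
Load 3 — applied couple M₀=-7 kN·m at a=3/2 m (b=L-a=9/2):
  y_3 = (M₀x³/(6L)-M₀(x-a)²/2+C₁x)/EI  [x>a] with C₁=M₀(3b²-L²)/(6L)=-77/16 = ((-7)·(24/5)³/(6·6)-(-7)·((24/5)-(3/2))²/2+(-77/16)·(24/5))/2000 = -6489/2000000 m
Load 4 — point force P=6 kN at a=3 m (b=L-a=3):
  y_4 = -Pa(L-x)(2Lx-a²-x²)/(6LEI)  [x>a] = -6·3·(6-(24/5))·(2·6·(24/5)-3²-(24/5)²)/(6·6·2000) = -1917/250000 m
Superposition: y = Σ y_i = -12769533/250000000 m ≈ -0.051078 m

y(24/5) = -12769533/250000000 m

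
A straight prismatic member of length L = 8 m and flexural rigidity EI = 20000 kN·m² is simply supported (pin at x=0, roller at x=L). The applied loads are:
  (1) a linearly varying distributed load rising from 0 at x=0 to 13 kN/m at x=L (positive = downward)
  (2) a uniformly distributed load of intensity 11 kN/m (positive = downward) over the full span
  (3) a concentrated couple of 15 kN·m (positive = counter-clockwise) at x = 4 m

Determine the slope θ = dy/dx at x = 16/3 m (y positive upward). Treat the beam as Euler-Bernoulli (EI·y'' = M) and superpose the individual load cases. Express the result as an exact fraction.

θ(16/3) = 215017/24300000 rad

Load 1 — triangular load w₀=13 kN/m (0→w₀ over full span):
  θ_1 = -w₀(7L⁴-30L²x²+15x⁴)/(360LEI) = -13·(7·8⁴-30·8²·(16/3)²+15·(16/3)⁴)/(360·8·20000) = 2366/759375 rad
Load 2 — uniform load w=11 kN/m over full span:
  θ_2 = -w(L³-6Lx²+4x³)/(24EI) = -11·(8³-6·8·(16/3)²+4·(16/3)³)/(24·20000) = 286/50625 rad
Load 3 — applied couple M₀=15 kN·m at a=4 m (b=L-a=4):
  θ_3 = (M₀x²/(2L)-M₀(x-a)+C₁)/EI  [x>a] with C₁=M₀(3b²-L²)/(6L)=-5 = (15·(16/3)²/(2·8)-15·((16/3)-4)+(-5))/20000 = 1/12000 rad
Superposition: θ = Σ θ_i = 215017/24300000 rad ≈ 0.008848 rad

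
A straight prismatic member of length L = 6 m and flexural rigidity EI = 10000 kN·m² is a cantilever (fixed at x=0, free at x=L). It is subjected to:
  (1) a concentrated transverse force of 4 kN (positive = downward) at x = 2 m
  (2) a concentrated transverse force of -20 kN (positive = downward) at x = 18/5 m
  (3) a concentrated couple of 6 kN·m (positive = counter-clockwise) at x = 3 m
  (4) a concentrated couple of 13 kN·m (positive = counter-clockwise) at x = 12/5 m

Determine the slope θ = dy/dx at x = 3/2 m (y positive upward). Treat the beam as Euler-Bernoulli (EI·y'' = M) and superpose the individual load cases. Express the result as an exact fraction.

θ(3/2) = 213/20000 rad

Load 1 — point force P=4 kN at a=2 m (b=L-a=4):
  θ_1 = -Px(2a-x)/(2EI)  [x≤a] = -4·(3/2)·(2·2-(3/2))/(2·10000) = -3/4000 rad
Load 2 — point force P=-20 kN at a=18/5 m (b=L-a=12/5):
  θ_2 = -Px(2a-x)/(2EI)  [x≤a] = -(-20)·(3/2)·(2·(18/5)-(3/2))/(2·10000) = 171/20000 rad
Load 3 — applied couple M₀=6 kN·m at a=3 m (b=L-a=3):
  θ_3 = M₀x/EI  [x≤a] = 6·(3/2)/10000 = 9/10000 rad
Load 4 — applied couple M₀=13 kN·m at a=12/5 m (b=L-a=18/5):
  θ_4 = M₀x/EI  [x≤a] = 13·(3/2)/10000 = 39/20000 rad
Superposition: θ = Σ θ_i = 213/20000 rad ≈ 0.010650 rad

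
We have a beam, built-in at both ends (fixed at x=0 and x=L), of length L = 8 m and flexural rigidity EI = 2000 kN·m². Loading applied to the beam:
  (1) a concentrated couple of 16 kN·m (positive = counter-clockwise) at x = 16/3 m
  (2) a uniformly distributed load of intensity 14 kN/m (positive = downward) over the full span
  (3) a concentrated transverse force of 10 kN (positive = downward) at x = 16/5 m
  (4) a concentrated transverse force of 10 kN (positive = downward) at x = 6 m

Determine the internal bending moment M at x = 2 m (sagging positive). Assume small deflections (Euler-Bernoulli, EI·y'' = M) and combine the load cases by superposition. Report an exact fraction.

M(2) = 6089/600 kN·m

Load 1 — applied couple M₀=16 kN·m at a=16/3 m (b=L-a=8/3):
  M_1 = R_Ax - M_A  [x≤a] with R_A=8/3, M_A=16/3 = (8/3)·2 - (16/3) = 0 kN·m
Load 2 — uniform load w=14 kN/m over full span:
  M_2 = wLx/2 - wL²/12 - wx²/2 = 14·8·2/2 - 14·8²/12 - 14·2²/2 = 28/3 kN·m
Load 3 — point force P=10 kN at a=16/5 m (b=L-a=24/5):
  M_3 = Pb²(3a+b)x/L³ - Pab²/L²  [x≤a] = 10·(24/5)²·(3·(16/5)+(24/5))·2/8³ - 10·(16/5)·(24/5)²/8² = 36/25 kN·m
Load 4 — point force P=10 kN at a=6 m (b=L-a=2):
  M_4 = Pb²(3a+b)x/L³ - Pab²/L²  [x≤a] = 10·2²·(3·6+2)·2/8³ - 10·6·2²/8² = -5/8 kN·m
Superposition: M = Σ M_i = 6089/600 kN·m ≈ 10.148333 kN·m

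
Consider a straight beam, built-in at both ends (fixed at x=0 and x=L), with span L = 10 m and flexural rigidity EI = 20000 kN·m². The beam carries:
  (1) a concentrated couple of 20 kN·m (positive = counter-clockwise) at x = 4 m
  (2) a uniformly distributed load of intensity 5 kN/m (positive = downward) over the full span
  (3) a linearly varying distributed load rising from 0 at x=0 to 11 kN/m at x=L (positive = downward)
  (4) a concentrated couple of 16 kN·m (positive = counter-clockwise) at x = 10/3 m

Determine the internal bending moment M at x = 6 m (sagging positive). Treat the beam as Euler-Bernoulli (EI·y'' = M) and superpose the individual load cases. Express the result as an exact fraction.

Load 1 — applied couple M₀=20 kN·m at a=4 m (b=L-a=6):
  M_1 = R_Ax - M_A - M₀  [x>a] with R_A=72/25, M_A=12/5 = (72/25)·6 - (12/5) - 20 = -128/25 kN·m
Load 2 — uniform load w=5 kN/m over full span:
  M_2 = wLx/2 - wL²/12 - wx²/2 = 5·10·6/2 - 5·10²/12 - 5·6²/2 = 55/3 kN·m
Load 3 — triangular load w₀=11 kN/m (0→w₀ over full span):
  M_3 = 3w₀Lx/20 - w₀L²/30 - w₀x³/(6L) = 3·11·10·6/20 - 11·10²/30 - 11·6³/(6·10) = 341/15 kN·m
Load 4 — applied couple M₀=16 kN·m at a=10/3 m (b=L-a=20/3):
  M_4 = R_Ax - M_A - M₀  [x>a] with R_A=32/15, M_A=0 = (32/15)·6 - 0 - 16 = -16/5 kN·m
Superposition: M = Σ M_i = 2456/75 kN·m ≈ 32.746667 kN·m

M(6) = 2456/75 kN·m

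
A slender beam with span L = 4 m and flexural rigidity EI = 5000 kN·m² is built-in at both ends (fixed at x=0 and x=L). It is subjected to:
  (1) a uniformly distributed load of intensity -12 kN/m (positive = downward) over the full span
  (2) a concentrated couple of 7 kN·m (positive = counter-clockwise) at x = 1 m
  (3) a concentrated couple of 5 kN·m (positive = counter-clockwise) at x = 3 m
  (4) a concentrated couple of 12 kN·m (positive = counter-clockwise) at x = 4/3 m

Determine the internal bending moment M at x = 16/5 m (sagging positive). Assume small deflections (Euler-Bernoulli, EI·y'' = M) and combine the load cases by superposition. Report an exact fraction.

M(16/5) = -1/100 kN·m

Load 1 — uniform load w=-12 kN/m over full span:
  M_1 = wLx/2 - wL²/12 - wx²/2 = (-12)·4·(16/5)/2 - (-12)·4²/12 - (-12)·(16/5)²/2 = 16/25 kN·m
Load 2 — applied couple M₀=7 kN·m at a=1 m (b=L-a=3):
  M_2 = R_Ax - M_A - M₀  [x>a] with R_A=63/32, M_A=-21/16 = (63/32)·(16/5) - (-21/16) - 7 = 49/80 kN·m
Load 3 — applied couple M₀=5 kN·m at a=3 m (b=L-a=1):
  M_3 = R_Ax - M_A - M₀  [x>a] with R_A=45/32, M_A=25/16 = (45/32)·(16/5) - (25/16) - 5 = -33/16 kN·m
Load 4 — applied couple M₀=12 kN·m at a=4/3 m (b=L-a=8/3):
  M_4 = R_Ax - M_A - M₀  [x>a] with R_A=4, M_A=0 = 4·(16/5) - 0 - 12 = 4/5 kN·m
Superposition: M = Σ M_i = -1/100 kN·m ≈ -0.010000 kN·m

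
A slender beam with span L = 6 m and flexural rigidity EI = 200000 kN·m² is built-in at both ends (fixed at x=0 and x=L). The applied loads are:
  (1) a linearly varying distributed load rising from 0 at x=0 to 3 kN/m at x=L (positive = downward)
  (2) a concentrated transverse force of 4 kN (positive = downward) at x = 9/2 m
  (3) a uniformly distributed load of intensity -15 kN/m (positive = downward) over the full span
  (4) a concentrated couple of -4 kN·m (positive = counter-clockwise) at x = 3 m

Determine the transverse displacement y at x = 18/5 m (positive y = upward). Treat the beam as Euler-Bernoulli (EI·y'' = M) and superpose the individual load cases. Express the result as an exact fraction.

Load 1 — triangular load w₀=3 kN/m (0→w₀ over full span):
  y_1 = -w₀x²(L-x)²(x+2L)/(120LEI) = -3·(18/5)²·(6-(18/5))²·((18/5)+2·6)/(120·6·200000) = -9477/390625000 m
Load 2 — point force P=4 kN at a=9/2 m (b=L-a=3/2):
  y_2 = -Pb²x²(3aL-(3a+b)x)/(6L³EI)  [x≤a] = -4·(3/2)²·(18/5)²·(3·(9/2)·6-(3·(9/2)+(3/2))·(18/5))/(6·6³·200000) = -243/20000000 m
Load 3 — uniform load w=-15 kN/m over full span:
  y_3 = -wx²(L-x)²/(24EI) = -(-15)·(18/5)²·(6-(18/5))²/(24·200000) = 729/3125000 m
Load 4 — applied couple M₀=-4 kN·m at a=3 m (b=L-a=3):
  y_4 = (R_Ax³/6 - M_Ax²/2 - M₀(x-a)²/2)/EI  [x>a] with R_A=-1, M_A=-1 = ((-1)·(18/5)³/6 - (-1)·(18/5)²/2 - (-4)·((18/5)-3)²/2)/200000 = -9/3125000 m
Superposition: y = Σ y_i = 2424861/12500000000 m ≈ 0.000194 m

y(18/5) = 2424861/12500000000 m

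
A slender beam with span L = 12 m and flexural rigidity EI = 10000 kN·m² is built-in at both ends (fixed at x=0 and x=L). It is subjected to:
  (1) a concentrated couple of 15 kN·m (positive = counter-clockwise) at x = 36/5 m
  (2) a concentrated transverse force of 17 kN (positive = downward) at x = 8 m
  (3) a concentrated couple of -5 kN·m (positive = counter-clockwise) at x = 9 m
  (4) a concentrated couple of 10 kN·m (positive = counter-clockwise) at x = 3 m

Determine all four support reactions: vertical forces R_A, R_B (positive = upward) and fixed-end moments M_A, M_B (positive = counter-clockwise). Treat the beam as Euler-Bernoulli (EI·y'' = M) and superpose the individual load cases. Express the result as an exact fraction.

R_A = 28841/4320 kN, M_A = 11861/720 kN·m, R_B = 44599/4320 kN, M_B = -17539/720 kN·m

Load 1 — applied couple M₀=15 kN·m at a=36/5 m (b=L-a=24/5):
  R_A = 6M₀ab/L³ = 6·15·(36/5)·(24/5)/12³ = 9/5 kN
  M_A = M₀b(2a-b)/L² = 15·(24/5)·(2·(36/5)-(24/5))/12² = 24/5 kN·m
  R_B = -6M₀ab/L³ = -6·15·(36/5)·(24/5)/12³ = -9/5 kN
  M_B = M₀a(2b-a)/L² = 15·(36/5)·(2·(24/5)-(36/5))/12² = 9/5 kN·m
Load 2 — point force P=17 kN at a=8 m (b=L-a=4):
  R_A = Pb²(3a+b)/L³ = 17·4²·(3·8+4)/12³ = 119/27 kN
  M_A = Pab²/L² = 17·8·4²/12² = 136/9 kN·m
  R_B = Pa²(a+3b)/L³ = 17·8²·(8+3·4)/12³ = 340/27 kN
  M_B = -Pa²b/L² = -17·8²·4/12² = -272/9 kN·m
Load 3 — applied couple M₀=-5 kN·m at a=9 m (b=L-a=3):
  R_A = 6M₀ab/L³ = 6·(-5)·9·3/12³ = -15/32 kN
  M_A = M₀b(2a-b)/L² = (-5)·3·(2·9-3)/12² = -25/16 kN·m
  R_B = -6M₀ab/L³ = -6·(-5)·9·3/12³ = 15/32 kN
  M_B = M₀a(2b-a)/L² = (-5)·9·(2·3-9)/12² = 15/16 kN·m
Load 4 — applied couple M₀=10 kN·m at a=3 m (b=L-a=9):
  R_A = 6M₀ab/L³ = 6·10·3·9/12³ = 15/16 kN
  M_A = M₀b(2a-b)/L² = 10·9·(2·3-9)/12² = -15/8 kN·m
  R_B = -6M₀ab/L³ = -6·10·3·9/12³ = -15/16 kN
  M_B = M₀a(2b-a)/L² = 10·3·(2·9-3)/12² = 25/8 kN·m
Superposition: R_A = 28841/4320 kN, M_A = 11861/720 kN·m, R_B = 44599/4320 kN, M_B = -17539/720 kN·m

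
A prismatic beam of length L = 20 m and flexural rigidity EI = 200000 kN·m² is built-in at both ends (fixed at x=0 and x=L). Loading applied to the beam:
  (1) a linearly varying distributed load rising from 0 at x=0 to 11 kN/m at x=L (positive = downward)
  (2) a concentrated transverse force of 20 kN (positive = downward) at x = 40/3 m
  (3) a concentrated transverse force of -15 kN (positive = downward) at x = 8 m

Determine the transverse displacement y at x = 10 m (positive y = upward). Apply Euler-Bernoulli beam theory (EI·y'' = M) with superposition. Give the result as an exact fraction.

y(10) = -38053/3240000 m

Load 1 — triangular load w₀=11 kN/m (0→w₀ over full span):
  y_1 = -w₀x²(L-x)²(x+2L)/(120LEI) = -11·10²·(20-10)²·(10+2·20)/(120·20·200000) = -11/960 m
Load 2 — point force P=20 kN at a=40/3 m (b=L-a=20/3):
  y_2 = -Pb²x²(3aL-(3a+b)x)/(6L³EI)  [x≤a] = -20·(20/3)²·10²·(3·(40/3)·20-(3·(40/3)+(20/3))·10)/(6·20³·200000) = -1/324 m
Load 3 — point force P=-15 kN at a=8 m (b=L-a=12):
  y_3 = -Pa²(L-x)²(3bL-(3b+a)(L-x))/(6L³EI)  [x>a] = -(-15)·8²·(20-10)²·(3·12·20-(3·12+8)·(20-10))/(6·20³·200000) = 7/2500 m
Superposition: y = Σ y_i = -38053/3240000 m ≈ -0.011745 m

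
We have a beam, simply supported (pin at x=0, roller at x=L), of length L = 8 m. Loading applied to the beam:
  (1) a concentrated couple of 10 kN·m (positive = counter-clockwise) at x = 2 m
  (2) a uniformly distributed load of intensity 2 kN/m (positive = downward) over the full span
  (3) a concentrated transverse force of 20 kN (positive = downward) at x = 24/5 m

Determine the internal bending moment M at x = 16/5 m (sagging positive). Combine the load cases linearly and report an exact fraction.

M(16/5) = 874/25 kN·m

Load 1 — applied couple M₀=10 kN·m at a=2 m (b=L-a=6):
  M_1 = M₀x/L - M₀  [x>a] = 10·(16/5)/8 - 10 = -6 kN·m
Load 2 — uniform load w=2 kN/m over full span:
  M_2 = wx(L-x)/2 = 2·(16/5)·(8-(16/5))/2 = 384/25 kN·m
Load 3 — point force P=20 kN at a=24/5 m (b=L-a=16/5):
  M_3 = Pbx/L  [x≤a] = 20·(16/5)·(16/5)/8 = 128/5 kN·m
Superposition: M = Σ M_i = 874/25 kN·m ≈ 34.960000 kN·m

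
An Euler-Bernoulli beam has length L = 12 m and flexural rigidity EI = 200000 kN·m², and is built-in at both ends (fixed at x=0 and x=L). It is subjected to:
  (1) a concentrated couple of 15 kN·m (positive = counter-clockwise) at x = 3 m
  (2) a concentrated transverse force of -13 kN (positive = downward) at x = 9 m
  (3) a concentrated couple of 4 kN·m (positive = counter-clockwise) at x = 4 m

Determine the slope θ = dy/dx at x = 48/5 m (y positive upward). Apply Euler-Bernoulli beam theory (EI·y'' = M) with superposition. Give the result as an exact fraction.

θ(48/5) = -1509/10000000 rad

Load 1 — applied couple M₀=15 kN·m at a=3 m (b=L-a=9):
  θ_1 = (R_Ax²/2 - M_Ax - M₀(x-a))/EI  [x>a] with R_A=45/32, M_A=-45/16 = ((45/32)·(48/5)²/2 - (-45/16)·(48/5) - 15·((48/5)-3))/200000 = -9/250000 rad
Load 2 — point force P=-13 kN at a=9 m (b=L-a=3):
  θ_2 = Pa²(L-x)(2bL-(3b+a)(L-x))/(2L³EI)  [x>a] = (-13)·9²·(12-(48/5))·(2·3·12-(3·3+9)·(12-(48/5)))/(2·12³·200000) = -1053/10000000 rad
Load 3 — applied couple M₀=4 kN·m at a=4 m (b=L-a=8):
  θ_3 = (R_Ax²/2 - M_Ax - M₀(x-a))/EI  [x>a] with R_A=4/9, M_A=0 = ((4/9)·(48/5)²/2 - 0·(48/5) - 4·((48/5)-4))/200000 = -3/312500 rad
Superposition: θ = Σ θ_i = -1509/10000000 rad ≈ -0.000151 rad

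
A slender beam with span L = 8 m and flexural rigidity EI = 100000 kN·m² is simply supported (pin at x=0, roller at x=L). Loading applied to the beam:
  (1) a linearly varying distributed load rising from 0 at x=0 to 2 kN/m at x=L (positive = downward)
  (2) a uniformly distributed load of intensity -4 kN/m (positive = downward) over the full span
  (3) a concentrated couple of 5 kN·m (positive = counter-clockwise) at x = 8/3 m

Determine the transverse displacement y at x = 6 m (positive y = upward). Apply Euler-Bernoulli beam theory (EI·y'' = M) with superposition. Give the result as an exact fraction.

y(6) = 2167/1800000 m

Load 1 — triangular load w₀=2 kN/m (0→w₀ over full span):
  y_1 = -w₀x(7L⁴-10L²x²+3x⁴)/(360LEI) = -2·6·(7·8⁴-10·8²·6²+3·6⁴)/(360·8·100000) = -119/300000 m
Load 2 — uniform load w=-4 kN/m over full span:
  y_2 = -wx(L³-2Lx²+x³)/(24EI) = -(-4)·6·(8³-2·8·6²+6³)/(24·100000) = 19/12500 m
Load 3 — applied couple M₀=5 kN·m at a=8/3 m (b=L-a=16/3):
  y_3 = (M₀x³/(6L)-M₀(x-a)²/2+C₁x)/EI  [x>a] with C₁=M₀(3b²-L²)/(6L)=20/9 = (5·6³/(6·8)-5·(6-(8/3))²/2+(20/9)·6)/100000 = 29/360000 m
Superposition: y = Σ y_i = 2167/1800000 m ≈ 0.001204 m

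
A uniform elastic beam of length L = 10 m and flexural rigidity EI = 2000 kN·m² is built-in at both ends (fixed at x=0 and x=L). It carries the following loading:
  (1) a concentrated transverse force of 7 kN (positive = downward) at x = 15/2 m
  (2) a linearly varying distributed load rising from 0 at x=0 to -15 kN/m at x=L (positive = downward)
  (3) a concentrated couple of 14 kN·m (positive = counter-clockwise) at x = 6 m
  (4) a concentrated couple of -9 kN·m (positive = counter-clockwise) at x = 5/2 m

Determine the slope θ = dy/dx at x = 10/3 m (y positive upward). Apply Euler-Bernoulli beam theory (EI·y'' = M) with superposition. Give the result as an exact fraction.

θ(10/3) = 30001/1620000 rad

Load 1 — point force P=7 kN at a=15/2 m (b=L-a=5/2):
  θ_1 = -Pb²x(2aL-(3a+b)x)/(2L³EI)  [x≤a] = -7·(5/2)²·(10/3)·(2·(15/2)·10-(3·(15/2)+(5/2))·(10/3))/(2·10³·2000) = -7/2880 rad
Load 2 — triangular load w₀=-15 kN/m (0→w₀ over full span):
  θ_2 = -w₀(2x(L-x)(L-2x)(x+2L)+x²(L-x)²)/(120LEI) = -(-15)·(2·(10/3)·(10-(10/3))·(10-2·(10/3))·((10/3)+2·10)+(10/3)²·(10-(10/3))²)/(120·10·2000) = 2/81 rad
Load 3 — applied couple M₀=14 kN·m at a=6 m (b=L-a=4):
  θ_3 = (R_Ax²/2 - M_Ax)/EI  [x≤a] with R_A=252/125, M_A=112/25 = ((252/125)·(10/3)²/2 - (112/25)·(10/3))/2000 = -7/3750 rad
Load 4 — applied couple M₀=-9 kN·m at a=5/2 m (b=L-a=15/2):
  θ_4 = (R_Ax²/2 - M_Ax - M₀(x-a))/EI  [x>a] with R_A=-81/80, M_A=27/16 = ((-81/80)·(10/3)²/2 - (27/16)·(10/3) - (-9)·((10/3)-(5/2)))/2000 = -3/1600 rad
Superposition: θ = Σ θ_i = 30001/1620000 rad ≈ 0.018519 rad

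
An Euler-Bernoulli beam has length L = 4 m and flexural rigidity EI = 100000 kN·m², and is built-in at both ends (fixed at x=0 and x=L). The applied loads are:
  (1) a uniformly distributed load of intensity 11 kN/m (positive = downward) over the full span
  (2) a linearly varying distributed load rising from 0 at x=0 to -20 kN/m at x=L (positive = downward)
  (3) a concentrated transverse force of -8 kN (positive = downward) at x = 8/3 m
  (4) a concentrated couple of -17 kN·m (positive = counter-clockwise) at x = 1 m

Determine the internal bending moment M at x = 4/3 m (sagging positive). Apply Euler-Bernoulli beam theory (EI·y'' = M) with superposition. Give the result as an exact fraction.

M(4/3) = 11111/1296 kN·m

Load 1 — uniform load w=11 kN/m over full span:
  M_1 = wLx/2 - wL²/12 - wx²/2 = 11·4·(4/3)/2 - 11·4²/12 - 11·(4/3)²/2 = 44/9 kN·m
Load 2 — triangular load w₀=-20 kN/m (0→w₀ over full span):
  M_2 = 3w₀Lx/20 - w₀L²/30 - w₀x³/(6L) = 3·(-20)·4·(4/3)/20 - (-20)·4²/30 - (-20)·(4/3)³/(6·4) = -272/81 kN·m
Load 3 — point force P=-8 kN at a=8/3 m (b=L-a=4/3):
  M_3 = Pb²(3a+b)x/L³ - Pab²/L²  [x≤a] = (-8)·(4/3)²·(3·(8/3)+(4/3))·(4/3)/4³ - (-8)·(8/3)·(4/3)²/4² = -32/81 kN·m
Load 4 — applied couple M₀=-17 kN·m at a=1 m (b=L-a=3):
  M_4 = R_Ax - M_A - M₀  [x>a] with R_A=-153/32, M_A=51/16 = (-153/32)·(4/3) - (51/16) - (-17) = 119/16 kN·m
Superposition: M = Σ M_i = 11111/1296 kN·m ≈ 8.573302 kN·m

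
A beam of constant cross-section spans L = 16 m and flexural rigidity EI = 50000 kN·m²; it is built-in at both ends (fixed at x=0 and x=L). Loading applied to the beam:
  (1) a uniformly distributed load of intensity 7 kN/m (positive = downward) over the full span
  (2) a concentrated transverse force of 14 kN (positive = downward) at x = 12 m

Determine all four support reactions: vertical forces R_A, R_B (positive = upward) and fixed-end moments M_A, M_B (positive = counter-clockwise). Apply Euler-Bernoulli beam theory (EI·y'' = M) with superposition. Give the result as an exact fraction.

R_A = 931/16 kN, M_A = 959/6 kN·m, R_B = 1085/16 kN, M_B = -1085/6 kN·m

Load 1 — uniform load w=7 kN/m over full span:
  R_A = wL/2 = 7·16/2 = 56 kN
  M_A = wL²/12 = 7·16²/12 = 448/3 kN·m
  R_B = wL/2 = 7·16/2 = 56 kN
  M_B = -wL²/12 = -7·16²/12 = -448/3 kN·m
Load 2 — point force P=14 kN at a=12 m (b=L-a=4):
  R_A = Pb²(3a+b)/L³ = 14·4²·(3·12+4)/16³ = 35/16 kN
  M_A = Pab²/L² = 14·12·4²/16² = 21/2 kN·m
  R_B = Pa²(a+3b)/L³ = 14·12²·(12+3·4)/16³ = 189/16 kN
  M_B = -Pa²b/L² = -14·12²·4/16² = -63/2 kN·m
Superposition: R_A = 931/16 kN, M_A = 959/6 kN·m, R_B = 1085/16 kN, M_B = -1085/6 kN·m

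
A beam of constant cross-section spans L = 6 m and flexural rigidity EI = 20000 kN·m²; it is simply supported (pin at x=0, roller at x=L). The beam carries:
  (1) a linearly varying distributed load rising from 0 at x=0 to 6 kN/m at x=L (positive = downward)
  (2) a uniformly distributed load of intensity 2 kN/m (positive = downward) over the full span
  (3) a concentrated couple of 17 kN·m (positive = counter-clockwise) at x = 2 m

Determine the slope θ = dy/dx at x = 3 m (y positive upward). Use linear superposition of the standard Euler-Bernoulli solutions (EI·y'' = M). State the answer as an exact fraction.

θ(3) = -19/2400000 rad

Load 1 — triangular load w₀=6 kN/m (0→w₀ over full span):
  θ_1 = -w₀(7L⁴-30L²x²+15x⁴)/(360LEI) = -6·(7·6⁴-30·6²·3²+15·3⁴)/(360·6·20000) = -63/800000 rad
Load 2 — uniform load w=2 kN/m over full span:
  θ_2 = -w(L³-6Lx²+4x³)/(24EI) = -2·(6³-6·6·3²+4·3³)/(24·20000) = 0 rad
Load 3 — applied couple M₀=17 kN·m at a=2 m (b=L-a=4):
  θ_3 = (M₀x²/(2L)-M₀(x-a)+C₁)/EI  [x>a] with C₁=M₀(3b²-L²)/(6L)=17/3 = (17·3²/(2·6)-17·(3-2)+(17/3))/20000 = 17/240000 rad
Superposition: θ = Σ θ_i = -19/2400000 rad ≈ -0.000008 rad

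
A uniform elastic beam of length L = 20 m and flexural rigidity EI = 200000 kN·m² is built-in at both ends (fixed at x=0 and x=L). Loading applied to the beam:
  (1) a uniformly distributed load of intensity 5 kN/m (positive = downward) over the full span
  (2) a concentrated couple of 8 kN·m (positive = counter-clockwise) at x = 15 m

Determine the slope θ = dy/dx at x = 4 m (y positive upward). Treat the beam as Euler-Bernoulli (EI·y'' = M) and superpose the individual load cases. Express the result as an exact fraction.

Load 1 — uniform load w=5 kN/m over full span:
  θ_1 = -wx(L-x)(L-2x)/(12EI) = -5·4·(20-4)·(20-2·4)/(12·200000) = -1/625 rad
Load 2 — applied couple M₀=8 kN·m at a=15 m (b=L-a=5):
  θ_2 = (R_Ax²/2 - M_Ax)/EI  [x≤a] with R_A=9/20, M_A=5/2 = ((9/20)·4²/2 - (5/2)·4)/200000 = -1/31250 rad
Superposition: θ = Σ θ_i = -51/31250 rad ≈ -0.001632 rad

θ(4) = -51/31250 rad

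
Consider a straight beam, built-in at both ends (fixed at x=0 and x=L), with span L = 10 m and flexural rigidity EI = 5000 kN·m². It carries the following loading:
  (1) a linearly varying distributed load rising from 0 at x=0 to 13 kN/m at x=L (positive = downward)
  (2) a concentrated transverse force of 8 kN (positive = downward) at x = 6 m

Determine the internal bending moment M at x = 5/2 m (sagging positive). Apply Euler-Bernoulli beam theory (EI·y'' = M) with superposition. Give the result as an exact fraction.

Load 1 — triangular load w₀=13 kN/m (0→w₀ over full span):
  M_1 = 3w₀Lx/20 - w₀L²/30 - w₀x³/(6L) = 3·13·10·(5/2)/20 - 13·10²/30 - 13·(5/2)³/(6·10) = 65/32 kN·m
Load 2 — point force P=8 kN at a=6 m (b=L-a=4):
  M_2 = Pb²(3a+b)x/L³ - Pab²/L²  [x≤a] = 8·4²·(3·6+4)·(5/2)/10³ - 8·6·4²/10² = -16/25 kN·m
Superposition: M = Σ M_i = 1113/800 kN·m ≈ 1.391250 kN·m

M(5/2) = 1113/800 kN·m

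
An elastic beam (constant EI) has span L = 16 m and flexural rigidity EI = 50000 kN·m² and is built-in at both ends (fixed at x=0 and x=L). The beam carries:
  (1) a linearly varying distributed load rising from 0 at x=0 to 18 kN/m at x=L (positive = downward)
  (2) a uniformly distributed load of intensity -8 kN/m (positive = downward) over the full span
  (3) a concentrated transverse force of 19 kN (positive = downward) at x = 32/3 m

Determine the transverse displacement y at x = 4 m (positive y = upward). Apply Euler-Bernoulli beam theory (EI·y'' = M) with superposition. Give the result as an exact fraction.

Load 1 — triangular load w₀=18 kN/m (0→w₀ over full span):
  y_1 = -w₀x²(L-x)²(x+2L)/(120LEI) = -18·4²·(16-4)²·(4+2·16)/(120·16·50000) = -243/15625 m
Load 2 — uniform load w=-8 kN/m over full span:
  y_2 = -wx²(L-x)²/(24EI) = -(-8)·4²·(16-4)²/(24·50000) = 48/3125 m
Load 3 — point force P=19 kN at a=32/3 m (b=L-a=16/3):
  y_3 = -Pb²x²(3aL-(3a+b)x)/(6L³EI)  [x≤a] = -19·(16/3)²·4²·(3·(32/3)·16-(3·(32/3)+(16/3))·4)/(6·16³·50000) = -646/253125 m
Superposition: y = Σ y_i = -3473/1265625 m ≈ -0.002744 m

y(4) = -3473/1265625 m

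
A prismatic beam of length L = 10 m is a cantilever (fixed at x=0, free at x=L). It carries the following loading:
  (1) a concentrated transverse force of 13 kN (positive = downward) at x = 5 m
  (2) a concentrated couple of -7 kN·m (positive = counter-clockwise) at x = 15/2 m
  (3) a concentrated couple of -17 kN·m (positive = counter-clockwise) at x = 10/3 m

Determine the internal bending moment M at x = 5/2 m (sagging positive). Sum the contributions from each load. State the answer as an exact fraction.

Load 1 — point force P=13 kN at a=5 m (b=L-a=5):
  M_1 = -P(a-x)  [x≤a] = -13·(5-(5/2)) = -65/2 kN·m
Load 2 — applied couple M₀=-7 kN·m at a=15/2 m (b=L-a=5/2):
  M_2 = M₀  [x≤a] = (-7) = -7 kN·m
Load 3 — applied couple M₀=-17 kN·m at a=10/3 m (b=L-a=20/3):
  M_3 = M₀  [x≤a] = (-17) = -17 kN·m
Superposition: M = Σ M_i = -113/2 kN·m ≈ -56.500000 kN·m

M(5/2) = -113/2 kN·m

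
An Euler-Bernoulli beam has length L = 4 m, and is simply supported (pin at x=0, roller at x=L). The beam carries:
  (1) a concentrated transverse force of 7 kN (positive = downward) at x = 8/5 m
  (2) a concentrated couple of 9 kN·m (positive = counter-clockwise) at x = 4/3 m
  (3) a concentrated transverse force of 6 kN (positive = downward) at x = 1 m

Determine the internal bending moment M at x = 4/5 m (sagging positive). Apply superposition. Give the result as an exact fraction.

Load 1 — point force P=7 kN at a=8/5 m (b=L-a=12/5):
  M_1 = Pbx/L  [x≤a] = 7·(12/5)·(4/5)/4 = 84/25 kN·m
Load 2 — applied couple M₀=9 kN·m at a=4/3 m (b=L-a=8/3):
  M_2 = M₀x/L  [x≤a] = 9·(4/5)/4 = 9/5 kN·m
Load 3 — point force P=6 kN at a=1 m (b=L-a=3):
  M_3 = Pbx/L  [x≤a] = 6·3·(4/5)/4 = 18/5 kN·m
Superposition: M = Σ M_i = 219/25 kN·m ≈ 8.760000 kN·m

M(4/5) = 219/25 kN·m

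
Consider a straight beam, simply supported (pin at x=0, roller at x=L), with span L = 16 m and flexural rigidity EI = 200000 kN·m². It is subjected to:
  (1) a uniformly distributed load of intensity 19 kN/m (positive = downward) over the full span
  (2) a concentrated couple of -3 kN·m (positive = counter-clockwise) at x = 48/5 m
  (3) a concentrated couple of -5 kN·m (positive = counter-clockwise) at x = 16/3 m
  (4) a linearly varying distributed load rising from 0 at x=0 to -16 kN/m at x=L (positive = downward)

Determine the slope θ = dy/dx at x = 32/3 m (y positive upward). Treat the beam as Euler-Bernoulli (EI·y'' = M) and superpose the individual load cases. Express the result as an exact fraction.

θ(32/3) = 90068/18984375 rad

Load 1 — uniform load w=19 kN/m over full span:
  θ_1 = -w(L³-6Lx²+4x³)/(24EI) = -19·(16³-6·16·(32/3)²+4·(32/3)³)/(24·200000) = 1976/253125 rad
Load 2 — applied couple M₀=-3 kN·m at a=48/5 m (b=L-a=32/5):
  θ_2 = (M₀x²/(2L)-M₀(x-a)+C₁)/EI  [x>a] with C₁=M₀(3b²-L²)/(6L)=104/25 = ((-3)·(32/3)²/(2·16)-(-3)·((32/3)-(48/5))+(104/25))/200000 = -31/1875000 rad
Load 3 — applied couple M₀=-5 kN·m at a=16/3 m (b=L-a=32/3):
  θ_3 = (M₀x²/(2L)-M₀(x-a)+C₁)/EI  [x>a] with C₁=M₀(3b²-L²)/(6L)=-40/9 = ((-5)·(32/3)²/(2·16)-(-5)·((32/3)-(16/3))+(-40/9))/200000 = 1/45000 rad
Load 4 — triangular load w₀=-16 kN/m (0→w₀ over full span):
  θ_4 = -w₀(7L⁴-30L²x²+15x⁴)/(360LEI) = -(-16)·(7·16⁴-30·16²·(32/3)²+15·(32/3)⁴)/(360·16·200000) = -11648/3796875 rad
Superposition: θ = Σ θ_i = 90068/18984375 rad ≈ 0.004744 rad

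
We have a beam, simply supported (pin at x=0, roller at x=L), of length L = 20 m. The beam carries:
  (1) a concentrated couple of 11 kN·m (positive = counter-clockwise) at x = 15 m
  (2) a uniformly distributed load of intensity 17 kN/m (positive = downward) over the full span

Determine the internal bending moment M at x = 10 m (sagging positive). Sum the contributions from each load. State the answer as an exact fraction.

M(10) = 1711/2 kN·m

Load 1 — applied couple M₀=11 kN·m at a=15 m (b=L-a=5):
  M_1 = M₀x/L  [x≤a] = 11·10/20 = 11/2 kN·m
Load 2 — uniform load w=17 kN/m over full span:
  M_2 = wx(L-x)/2 = 17·10·(20-10)/2 = 850 kN·m
Superposition: M = Σ M_i = 1711/2 kN·m ≈ 855.500000 kN·m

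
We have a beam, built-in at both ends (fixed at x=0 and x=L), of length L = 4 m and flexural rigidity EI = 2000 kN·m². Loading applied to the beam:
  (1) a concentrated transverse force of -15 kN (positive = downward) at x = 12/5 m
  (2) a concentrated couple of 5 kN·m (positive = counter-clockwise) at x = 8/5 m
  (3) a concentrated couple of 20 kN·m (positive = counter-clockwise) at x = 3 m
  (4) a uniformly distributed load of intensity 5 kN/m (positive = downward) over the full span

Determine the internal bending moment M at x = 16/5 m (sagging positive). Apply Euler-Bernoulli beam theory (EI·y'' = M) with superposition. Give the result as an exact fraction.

M(16/5) = -11239/1500 kN·m

Load 1 — point force P=-15 kN at a=12/5 m (b=L-a=8/5):
  M_1 = Pa²(a+3b)(L-x)/L³ - Pa²b/L²  [x>a] = (-15)·(12/5)²·((12/5)+3·(8/5))·(4-(16/5))/4³ - (-15)·(12/5)²·(8/5)/4² = 108/125 kN·m
Load 2 — applied couple M₀=5 kN·m at a=8/5 m (b=L-a=12/5):
  M_2 = R_Ax - M_A - M₀  [x>a] with R_A=9/5, M_A=3/5 = (9/5)·(16/5) - (3/5) - 5 = 4/25 kN·m
Load 3 — applied couple M₀=20 kN·m at a=3 m (b=L-a=1):
  M_3 = R_Ax - M_A - M₀  [x>a] with R_A=45/8, M_A=25/4 = (45/8)·(16/5) - (25/4) - 20 = -33/4 kN·m
Load 4 — uniform load w=5 kN/m over full span:
  M_4 = wLx/2 - wL²/12 - wx²/2 = 5·4·(16/5)/2 - 5·4²/12 - 5·(16/5)²/2 = -4/15 kN·m
Superposition: M = Σ M_i = -11239/1500 kN·m ≈ -7.492667 kN·m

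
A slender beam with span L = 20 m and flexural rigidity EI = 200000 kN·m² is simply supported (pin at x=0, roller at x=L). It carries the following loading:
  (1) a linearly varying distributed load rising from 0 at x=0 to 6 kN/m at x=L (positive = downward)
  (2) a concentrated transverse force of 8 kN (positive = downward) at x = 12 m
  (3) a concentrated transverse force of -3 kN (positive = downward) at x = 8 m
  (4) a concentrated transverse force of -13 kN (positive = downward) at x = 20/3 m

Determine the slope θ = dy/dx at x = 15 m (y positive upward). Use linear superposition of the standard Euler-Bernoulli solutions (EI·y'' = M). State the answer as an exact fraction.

θ(15) = 3718423/1296000000 rad

Load 1 — triangular load w₀=6 kN/m (0→w₀ over full span):
  θ_1 = -w₀(7L⁴-30L²x²+15x⁴)/(360LEI) = -6·(7·20⁴-30·20²·15²+15·15⁴)/(360·20·200000) = 1313/384000 rad
Load 2 — point force P=8 kN at a=12 m (b=L-a=8):
  θ_2 = -Pa(2L²-6Lx+3x²+a²)/(6LEI)  [x>a] = -8·12·(2·20²-6·20·15+3·15²+12²)/(6·20·200000) = 181/250000 rad
Load 3 — point force P=-3 kN at a=8 m (b=L-a=12):
  θ_3 = -Pa(2L²-6Lx+3x²+a²)/(6LEI)  [x>a] = -(-3)·8·(2·20²-6·20·15+3·15²+8²)/(6·20·200000) = -261/1000000 rad
Load 4 — point force P=-13 kN at a=20/3 m (b=L-a=40/3):
  θ_4 = -Pa(2L²-6Lx+3x²+a²)/(6LEI)  [x>a] = -(-13)·(20/3)·(2·20²-6·20·15+3·15²+(20/3)²)/(6·20·200000) = -1313/1296000 rad
Superposition: θ = Σ θ_i = 3718423/1296000000 rad ≈ 0.002869 rad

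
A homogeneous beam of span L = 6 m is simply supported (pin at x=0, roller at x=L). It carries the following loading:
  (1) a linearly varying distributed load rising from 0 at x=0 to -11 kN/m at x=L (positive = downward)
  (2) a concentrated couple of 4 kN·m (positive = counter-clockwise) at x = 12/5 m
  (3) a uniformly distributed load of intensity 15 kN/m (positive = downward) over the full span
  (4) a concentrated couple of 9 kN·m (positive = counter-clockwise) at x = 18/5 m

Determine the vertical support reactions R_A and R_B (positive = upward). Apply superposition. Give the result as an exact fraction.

R_A = 217/6 kN, R_B = 125/6 kN

Load 1 — triangular load w₀=-11 kN/m (0→w₀ over full span):
  R_A = w₀L/6 = (-11)·6/6 = -11 kN
  R_B = w₀L/3 = (-11)·6/3 = -22 kN
Load 2 — applied couple M₀=4 kN·m at a=12/5 m (b=L-a=18/5):
  R_A = M₀/L = 4/6 = 2/3 kN
  R_B = -M₀/L = -4/6 = -2/3 kN
Load 3 — uniform load w=15 kN/m over full span:
  R_A = wL/2 = 15·6/2 = 45 kN
  R_B = wL/2 = 15·6/2 = 45 kN
Load 4 — applied couple M₀=9 kN·m at a=18/5 m (b=L-a=12/5):
  R_A = M₀/L = 9/6 = 3/2 kN
  R_B = -M₀/L = -9/6 = -3/2 kN
Superposition: R_A = 217/6 kN, R_B = 125/6 kN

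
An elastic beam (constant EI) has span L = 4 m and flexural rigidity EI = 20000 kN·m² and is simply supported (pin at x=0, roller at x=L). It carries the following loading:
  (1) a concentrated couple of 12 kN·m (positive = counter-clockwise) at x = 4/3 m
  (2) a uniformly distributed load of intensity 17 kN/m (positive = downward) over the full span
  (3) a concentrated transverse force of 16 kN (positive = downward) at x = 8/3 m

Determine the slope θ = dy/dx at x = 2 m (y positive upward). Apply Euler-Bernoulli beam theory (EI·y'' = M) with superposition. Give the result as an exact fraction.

θ(2) = -53/810000 rad

Load 1 — applied couple M₀=12 kN·m at a=4/3 m (b=L-a=8/3):
  θ_1 = (M₀x²/(2L)-M₀(x-a)+C₁)/EI  [x>a] with C₁=M₀(3b²-L²)/(6L)=8/3 = (12·2²/(2·4)-12·(2-(4/3))+(8/3))/20000 = 1/30000 rad
Load 2 — uniform load w=17 kN/m over full span:
  θ_2 = -w(L³-6Lx²+4x³)/(24EI) = -17·(4³-6·4·2²+4·2³)/(24·20000) = 0 rad
Load 3 — point force P=16 kN at a=8/3 m (b=L-a=4/3):
  θ_3 = -Pb(L²-b²-3x²)/(6LEI)  [x≤a] = -16·(4/3)·(4²-(4/3)²-3·2²)/(6·4·20000) = -1/10125 rad
Superposition: θ = Σ θ_i = -53/810000 rad ≈ -0.000065 rad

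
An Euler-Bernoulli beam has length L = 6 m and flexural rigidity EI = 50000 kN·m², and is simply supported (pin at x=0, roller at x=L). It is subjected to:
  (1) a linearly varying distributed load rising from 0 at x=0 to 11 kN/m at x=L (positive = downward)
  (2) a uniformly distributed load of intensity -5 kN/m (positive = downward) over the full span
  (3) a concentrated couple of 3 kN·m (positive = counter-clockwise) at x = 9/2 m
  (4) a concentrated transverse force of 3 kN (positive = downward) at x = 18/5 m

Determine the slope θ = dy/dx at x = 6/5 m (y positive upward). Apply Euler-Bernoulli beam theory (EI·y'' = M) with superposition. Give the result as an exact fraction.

Load 1 — triangular load w₀=11 kN/m (0→w₀ over full span):
  θ_1 = -w₀(7L⁴-30L²x²+15x⁴)/(360LEI) = -11·(7·6⁴-30·6²·(6/5)²+15·(6/5)⁴)/(360·6·50000) = -3003/3906250 rad
Load 2 — uniform load w=-5 kN/m over full span:
  θ_2 = -w(L³-6Lx²+4x³)/(24EI) = -(-5)·(6³-6·6·(6/5)²+4·(6/5)³)/(24·50000) = 891/1250000 rad
Load 3 — applied couple M₀=3 kN·m at a=9/2 m (b=L-a=3/2):
  θ_3 = (M₀x²/(2L)+C₁)/EI  [x≤a] with C₁=M₀(3b²-L²)/(6L)=-39/16 = (3·(6/5)²/(2·6)+(-39/16))/50000 = -831/20000000 rad
Load 4 — point force P=3 kN at a=18/5 m (b=L-a=12/5):
  θ_4 = -Pb(L²-b²-3x²)/(6LEI)  [x≤a] = -3·(12/5)·(6²-(12/5)²-3·(6/5)²)/(6·6·50000) = -81/781250 rad
Superposition: θ = Σ θ_i = -100599/500000000 rad ≈ -0.000201 rad

θ(6/5) = -100599/500000000 rad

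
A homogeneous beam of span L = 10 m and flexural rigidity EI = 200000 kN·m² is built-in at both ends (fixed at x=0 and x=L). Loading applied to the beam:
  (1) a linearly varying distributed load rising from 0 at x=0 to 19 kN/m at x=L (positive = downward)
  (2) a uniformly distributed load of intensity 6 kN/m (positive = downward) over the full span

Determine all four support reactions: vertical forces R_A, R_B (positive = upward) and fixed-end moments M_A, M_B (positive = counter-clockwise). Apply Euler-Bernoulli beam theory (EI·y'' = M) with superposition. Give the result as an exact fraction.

R_A = 117/2 kN, M_A = 340/3 kN·m, R_B = 193/2 kN, M_B = -145 kN·m

Load 1 — triangular load w₀=19 kN/m (0→w₀ over full span):
  R_A = 3w₀L/20 = 3·19·10/20 = 57/2 kN
  M_A = w₀L²/30 = 19·10²/30 = 190/3 kN·m
  R_B = 7w₀L/20 = 7·19·10/20 = 133/2 kN
  M_B = -w₀L²/20 = -19·10²/20 = -95 kN·m
Load 2 — uniform load w=6 kN/m over full span:
  R_A = wL/2 = 6·10/2 = 30 kN
  M_A = wL²/12 = 6·10²/12 = 50 kN·m
  R_B = wL/2 = 6·10/2 = 30 kN
  M_B = -wL²/12 = -6·10²/12 = -50 kN·m
Superposition: R_A = 117/2 kN, M_A = 340/3 kN·m, R_B = 193/2 kN, M_B = -145 kN·m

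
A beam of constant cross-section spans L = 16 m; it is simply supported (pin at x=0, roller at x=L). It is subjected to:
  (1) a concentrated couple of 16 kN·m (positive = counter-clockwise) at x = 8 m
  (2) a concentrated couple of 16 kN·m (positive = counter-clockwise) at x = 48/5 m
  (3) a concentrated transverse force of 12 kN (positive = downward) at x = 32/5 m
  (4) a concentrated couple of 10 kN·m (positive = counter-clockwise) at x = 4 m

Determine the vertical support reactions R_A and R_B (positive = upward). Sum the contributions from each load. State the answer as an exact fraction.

R_A = 393/40 kN, R_B = 87/40 kN

Load 1 — applied couple M₀=16 kN·m at a=8 m (b=L-a=8):
  R_A = M₀/L = 16/16 = 1 kN
  R_B = -M₀/L = -16/16 = -1 kN
Load 2 — applied couple M₀=16 kN·m at a=48/5 m (b=L-a=32/5):
  R_A = M₀/L = 16/16 = 1 kN
  R_B = -M₀/L = -16/16 = -1 kN
Load 3 — point force P=12 kN at a=32/5 m (b=L-a=48/5):
  R_A = Pb/L = 12·(48/5)/16 = 36/5 kN
  R_B = Pa/L = 12·(32/5)/16 = 24/5 kN
Load 4 — applied couple M₀=10 kN·m at a=4 m (b=L-a=12):
  R_A = M₀/L = 10/16 = 5/8 kN
  R_B = -M₀/L = -10/16 = -5/8 kN
Superposition: R_A = 393/40 kN, R_B = 87/40 kN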